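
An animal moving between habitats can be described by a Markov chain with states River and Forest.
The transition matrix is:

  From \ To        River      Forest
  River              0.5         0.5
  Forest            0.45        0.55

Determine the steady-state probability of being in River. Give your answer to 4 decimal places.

Let the stationary distribution be π with π = πP and π_1 + π_2 = 1.
π_1 = 0.5·π_1 + 0.45·π_2
Solving with the normalization constraint gives π = (0.4737, 0.5263).
So the stationary probability of River is 0.4737.

0.4737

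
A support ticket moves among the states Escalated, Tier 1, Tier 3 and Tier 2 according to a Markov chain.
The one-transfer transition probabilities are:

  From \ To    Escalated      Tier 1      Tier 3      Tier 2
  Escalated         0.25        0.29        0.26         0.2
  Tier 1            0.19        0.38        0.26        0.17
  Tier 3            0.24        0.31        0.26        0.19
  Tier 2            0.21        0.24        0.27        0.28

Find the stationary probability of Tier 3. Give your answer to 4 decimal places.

Let the stationary distribution be π with π = πP and π_1 + π_2 + π_3 + π_4 = 1.
π_1 = 0.25·π_1 + 0.19·π_2 + 0.24·π_3 + 0.21·π_4
π_2 = 0.29·π_1 + 0.38·π_2 + 0.31·π_3 + 0.24·π_4
π_3 = 0.26·π_1 + 0.26·π_2 + 0.26·π_3 + 0.27·π_4
Solving with the normalization constraint gives π = (0.2204, 0.3132, 0.2620, 0.2043).
So the stationary probability of Tier 3 is 0.2620.

0.2620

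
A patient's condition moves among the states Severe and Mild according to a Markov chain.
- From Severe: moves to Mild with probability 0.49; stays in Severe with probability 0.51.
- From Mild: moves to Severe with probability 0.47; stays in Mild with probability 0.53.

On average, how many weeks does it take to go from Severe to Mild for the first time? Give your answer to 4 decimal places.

2.0408

Let t(s) be the expected number of weeks to first reach Mild from state s, with t(Mild) = 0. Conditioning on the first week:
t(Severe) = 1 + 0.51·t(Severe)
Solving: t(Severe) = 2.0408.
Expected weeks from Severe to Mild: 2.0408.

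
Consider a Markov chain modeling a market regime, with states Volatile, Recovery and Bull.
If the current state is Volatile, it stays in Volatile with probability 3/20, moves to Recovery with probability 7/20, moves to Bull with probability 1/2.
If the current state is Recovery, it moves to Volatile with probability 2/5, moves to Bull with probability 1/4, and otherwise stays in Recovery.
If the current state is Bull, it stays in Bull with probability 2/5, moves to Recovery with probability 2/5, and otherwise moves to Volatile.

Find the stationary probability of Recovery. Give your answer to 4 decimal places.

0.3685

Let the stationary distribution be π with π = πP and π_1 + π_2 + π_3 = 1.
π_1 = 0.15·π_1 + 0.4·π_2 + 0.2·π_3
π_2 = 0.35·π_1 + 0.35·π_2 + 0.4·π_3
Solving with the normalization constraint gives π = (0.2607, 0.3685, 0.3708).
So the stationary probability of Recovery is 0.3685.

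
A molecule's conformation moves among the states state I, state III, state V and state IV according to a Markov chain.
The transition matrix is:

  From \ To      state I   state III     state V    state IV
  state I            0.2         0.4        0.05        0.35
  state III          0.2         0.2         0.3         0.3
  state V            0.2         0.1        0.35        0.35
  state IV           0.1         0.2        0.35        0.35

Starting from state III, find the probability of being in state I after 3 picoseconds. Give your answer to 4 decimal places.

0.1660

Propagate the distribution vector 3 picoseconds from state III.
After 0 picoseconds: (0.0000, 1.0000, 0.0000, 0.0000)
After 1 picosecond: (0.2000, 0.2000, 0.3000, 0.3000)
After 2 picoseconds: (0.1700, 0.2100, 0.2800, 0.3400)
After 3 picoseconds: (0.1660, 0.2060, 0.2885, 0.3395)
P(in state I after 3 picoseconds) = 0.1660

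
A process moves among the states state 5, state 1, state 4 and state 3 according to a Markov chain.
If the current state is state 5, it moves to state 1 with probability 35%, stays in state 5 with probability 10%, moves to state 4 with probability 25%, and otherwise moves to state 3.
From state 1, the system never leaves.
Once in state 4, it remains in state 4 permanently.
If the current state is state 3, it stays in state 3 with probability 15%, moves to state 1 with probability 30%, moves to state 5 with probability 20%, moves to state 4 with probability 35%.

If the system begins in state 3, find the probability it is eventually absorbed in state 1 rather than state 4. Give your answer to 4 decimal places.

Let h(s) be the probability of absorption at state 1 starting from transient state s. Then h(state 1) = 1 and h(state 4) = 0. By first-step analysis:
h(state 5) = 0.1·h(state 5) + 0.35·1 + 0.25·0 + 0.3·h(state 3)
h(state 3) = 0.2·h(state 5) + 0.3·1 + 0.35·0 + 0.15·h(state 3)
Solving: h(state 5) = 0.5496, h(state 3) = 0.4823.
Starting from state 3, the probability is 0.4823.

0.4823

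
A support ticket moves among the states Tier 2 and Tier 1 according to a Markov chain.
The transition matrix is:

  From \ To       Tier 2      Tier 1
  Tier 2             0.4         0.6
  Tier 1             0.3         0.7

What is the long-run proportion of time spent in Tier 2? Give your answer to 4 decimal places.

0.3333

Let the stationary distribution be π with π = πP and π_1 + π_2 = 1.
π_1 = 0.4·π_1 + 0.3·π_2
Solving with the normalization constraint gives π = (0.3333, 0.6667).
So the stationary probability of Tier 2 is 0.3333.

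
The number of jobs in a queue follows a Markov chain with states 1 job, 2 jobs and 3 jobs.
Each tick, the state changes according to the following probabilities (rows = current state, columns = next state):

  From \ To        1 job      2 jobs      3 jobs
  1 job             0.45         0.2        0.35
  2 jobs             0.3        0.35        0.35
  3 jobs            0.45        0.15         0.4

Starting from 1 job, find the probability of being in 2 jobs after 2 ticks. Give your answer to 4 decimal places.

0.2125

Sum over the intermediate state after 1 tick:
P = P(1 job→1 job)·P(1 job→2 jobs) + P(1 job→2 jobs)·P(2 jobs→2 jobs) + P(1 job→3 jobs)·P(3 jobs→2 jobs)
  = 0.45×0.2 + 0.2×0.35 + 0.35×0.15
  = 0.0900 + 0.0700 + 0.0525 = 0.2125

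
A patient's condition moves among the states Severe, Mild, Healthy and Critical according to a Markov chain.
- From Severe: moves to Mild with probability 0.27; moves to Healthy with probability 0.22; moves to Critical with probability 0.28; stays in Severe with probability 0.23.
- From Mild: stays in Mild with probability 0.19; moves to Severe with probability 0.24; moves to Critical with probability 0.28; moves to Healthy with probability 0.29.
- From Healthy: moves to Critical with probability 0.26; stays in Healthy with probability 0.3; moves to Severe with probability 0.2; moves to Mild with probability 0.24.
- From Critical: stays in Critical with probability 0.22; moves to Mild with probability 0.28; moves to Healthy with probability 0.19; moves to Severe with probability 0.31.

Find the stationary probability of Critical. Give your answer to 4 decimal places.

Let the stationary distribution be π with π = πP and π_1 + π_2 + π_3 + π_4 = 1.
π_1 = 0.23·π_1 + 0.24·π_2 + 0.2·π_3 + 0.31·π_4
π_2 = 0.27·π_1 + 0.19·π_2 + 0.24·π_3 + 0.28·π_4
π_3 = 0.22·π_1 + 0.29·π_2 + 0.3·π_3 + 0.19·π_4
Solving with the normalization constraint gives π = (0.2457, 0.2455, 0.2493, 0.2594).
So the stationary probability of Critical is 0.2594.

0.2594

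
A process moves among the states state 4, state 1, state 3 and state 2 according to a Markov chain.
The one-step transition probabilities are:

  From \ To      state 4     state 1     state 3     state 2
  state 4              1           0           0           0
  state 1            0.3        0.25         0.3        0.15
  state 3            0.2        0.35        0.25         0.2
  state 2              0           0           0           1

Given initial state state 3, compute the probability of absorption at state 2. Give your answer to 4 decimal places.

Let h(s) be the probability of absorption at state 2 starting from transient state s. Then h(state 2) = 1 and h(state 4) = 0. By first-step analysis:
h(state 1) = 0.3·0 + 0.25·h(state 1) + 0.3·h(state 3) + 0.15·1
h(state 3) = 0.2·0 + 0.35·h(state 1) + 0.25·h(state 3) + 0.2·1
Solving: h(state 1) = 0.3770, h(state 3) = 0.4426.
Starting from state 3, the probability is 0.4426.

0.4426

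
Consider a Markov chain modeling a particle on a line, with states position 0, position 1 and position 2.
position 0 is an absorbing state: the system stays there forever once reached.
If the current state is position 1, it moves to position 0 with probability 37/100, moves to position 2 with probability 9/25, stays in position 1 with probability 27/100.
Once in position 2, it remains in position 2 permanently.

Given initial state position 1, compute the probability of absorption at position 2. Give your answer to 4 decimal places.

Let h(s) be the probability of absorption at position 2 starting from transient state s. Then h(position 2) = 1 and h(position 0) = 0. By first-step analysis:
h(position 1) = 0.37·0 + 0.27·h(position 1) + 0.36·1
Solving: h(position 1) = 0.4932.
Starting from position 1, the probability is 0.4932.

0.4932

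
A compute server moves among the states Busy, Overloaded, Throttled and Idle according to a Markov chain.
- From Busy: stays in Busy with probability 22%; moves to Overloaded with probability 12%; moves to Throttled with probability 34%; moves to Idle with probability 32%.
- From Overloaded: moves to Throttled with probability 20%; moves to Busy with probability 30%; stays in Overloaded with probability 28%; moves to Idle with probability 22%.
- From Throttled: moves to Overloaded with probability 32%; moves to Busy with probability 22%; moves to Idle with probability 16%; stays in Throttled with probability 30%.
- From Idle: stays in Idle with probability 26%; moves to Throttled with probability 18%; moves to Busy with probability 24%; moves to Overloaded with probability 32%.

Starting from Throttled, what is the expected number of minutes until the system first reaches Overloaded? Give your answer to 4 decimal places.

3.6347

Let t(s) be the expected number of minutes to first reach Overloaded from state s, with t(Overloaded) = 0. Conditioning on the first minute:
t(Busy) = 1 + 0.22·t(Busy) + 0.34·t(Throttled) + 0.32·t(Idle)
t(Throttled) = 1 + 0.22·t(Busy) + 0.3·t(Throttled) + 0.16·t(Idle)
t(Idle) = 1 + 0.24·t(Busy) + 0.18·t(Throttled) + 0.26·t(Idle)
Solving: t(Busy) = 4.3642, t(Throttled) = 3.6347, t(Idle) = 3.6509.
Expected minutes from Throttled to Overloaded: 3.6347.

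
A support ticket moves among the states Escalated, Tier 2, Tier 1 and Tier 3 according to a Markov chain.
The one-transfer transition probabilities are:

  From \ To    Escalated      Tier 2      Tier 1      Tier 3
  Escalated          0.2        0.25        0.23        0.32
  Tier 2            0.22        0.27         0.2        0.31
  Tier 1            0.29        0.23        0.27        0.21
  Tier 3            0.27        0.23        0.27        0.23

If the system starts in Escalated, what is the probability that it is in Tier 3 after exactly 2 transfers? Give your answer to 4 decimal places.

Propagate the distribution vector 2 transfers from Escalated.
After 0 transfers: (1.0000, 0.0000, 0.0000, 0.0000)
After 1 transfer: (0.2000, 0.2500, 0.2300, 0.3200)
After 2 transfers: (0.2481, 0.2440, 0.2445, 0.2634)
P(in Tier 3 after 2 transfers) = 0.2634

0.2634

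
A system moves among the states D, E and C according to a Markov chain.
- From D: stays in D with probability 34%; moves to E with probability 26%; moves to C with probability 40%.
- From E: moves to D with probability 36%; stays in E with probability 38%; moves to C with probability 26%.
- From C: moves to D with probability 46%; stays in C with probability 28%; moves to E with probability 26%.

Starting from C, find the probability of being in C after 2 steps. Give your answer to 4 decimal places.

0.3300

Sum over the intermediate state after 1 step:
P = P(C→D)·P(D→C) + P(C→E)·P(E→C) + P(C→C)·P(C→C)
  = 0.46×0.4 + 0.26×0.26 + 0.28×0.28
  = 0.1840 + 0.0676 + 0.0784 = 0.3300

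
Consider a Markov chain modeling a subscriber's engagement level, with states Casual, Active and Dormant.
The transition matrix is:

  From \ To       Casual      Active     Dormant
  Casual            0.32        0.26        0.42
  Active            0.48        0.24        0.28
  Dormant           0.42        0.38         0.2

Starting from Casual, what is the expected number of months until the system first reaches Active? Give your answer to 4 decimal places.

3.3188

Let t(s) be the expected number of months to first reach Active from state s, with t(Active) = 0. Conditioning on the first month:
t(Casual) = 1 + 0.32·t(Casual) + 0.42·t(Dormant)
t(Dormant) = 1 + 0.42·t(Casual) + 0.2·t(Dormant)
Solving: t(Casual) = 3.3188, t(Dormant) = 2.9924.
Expected months from Casual to Active: 3.3188.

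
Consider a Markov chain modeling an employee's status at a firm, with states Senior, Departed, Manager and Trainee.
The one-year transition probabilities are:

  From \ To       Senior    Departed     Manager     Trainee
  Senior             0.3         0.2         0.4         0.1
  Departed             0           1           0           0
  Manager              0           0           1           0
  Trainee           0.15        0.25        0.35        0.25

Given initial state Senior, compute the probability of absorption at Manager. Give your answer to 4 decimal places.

Let h(s) be the probability of absorption at Manager starting from transient state s. Then h(Manager) = 1 and h(Departed) = 0. By first-step analysis:
h(Senior) = 0.3·h(Senior) + 0.2·0 + 0.4·1 + 0.1·h(Trainee)
h(Trainee) = 0.15·h(Senior) + 0.25·0 + 0.35·1 + 0.25·h(Trainee)
Solving: h(Senior) = 0.6569, h(Trainee) = 0.5980.
Starting from Senior, the probability is 0.6569.

0.6569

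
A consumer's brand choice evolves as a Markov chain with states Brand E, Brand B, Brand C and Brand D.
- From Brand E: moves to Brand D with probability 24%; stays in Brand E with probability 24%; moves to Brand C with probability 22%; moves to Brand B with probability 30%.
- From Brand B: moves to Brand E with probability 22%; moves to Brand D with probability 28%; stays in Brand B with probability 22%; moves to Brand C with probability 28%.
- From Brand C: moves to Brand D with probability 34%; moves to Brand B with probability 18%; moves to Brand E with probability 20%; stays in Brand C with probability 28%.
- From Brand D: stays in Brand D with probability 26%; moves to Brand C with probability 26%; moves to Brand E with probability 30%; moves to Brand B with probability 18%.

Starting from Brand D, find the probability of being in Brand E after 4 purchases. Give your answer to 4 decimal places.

Propagate the distribution vector 4 purchases from Brand D.
After 0 purchases: (0.0000, 0.0000, 0.0000, 1.0000)
After 1 purchase: (0.3000, 0.1800, 0.2600, 0.2600)
After 2 purchases: (0.2416, 0.2232, 0.2568, 0.2784)
After 3 purchases: (0.2420, 0.2179, 0.2599, 0.2802)
After 4 purchases: (0.2421, 0.2178, 0.2599, 0.2803)
P(in Brand E after 4 purchases) = 0.2421

0.2421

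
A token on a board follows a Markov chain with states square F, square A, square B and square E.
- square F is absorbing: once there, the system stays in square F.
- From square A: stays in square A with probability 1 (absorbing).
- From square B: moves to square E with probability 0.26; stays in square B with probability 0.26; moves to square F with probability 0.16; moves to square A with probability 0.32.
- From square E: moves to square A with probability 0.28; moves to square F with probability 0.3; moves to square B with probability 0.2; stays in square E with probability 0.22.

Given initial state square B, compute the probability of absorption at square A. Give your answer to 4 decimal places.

Let h(s) be the probability of absorption at square A starting from transient state s. Then h(square A) = 1 and h(square F) = 0. By first-step analysis:
h(square B) = 0.16·0 + 0.32·1 + 0.26·h(square B) + 0.26·h(square E)
h(square E) = 0.3·0 + 0.28·1 + 0.2·h(square B) + 0.22·h(square E)
Solving: h(square B) = 0.6139, h(square E) = 0.5164.
Starting from square B, the probability is 0.6139.

0.6139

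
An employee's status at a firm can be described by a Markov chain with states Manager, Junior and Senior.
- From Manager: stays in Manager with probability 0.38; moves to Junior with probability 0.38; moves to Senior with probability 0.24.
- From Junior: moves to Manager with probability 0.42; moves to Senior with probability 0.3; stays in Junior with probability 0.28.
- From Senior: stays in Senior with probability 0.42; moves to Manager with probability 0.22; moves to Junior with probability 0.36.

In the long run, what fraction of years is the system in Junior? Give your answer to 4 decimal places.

Let the stationary distribution be π with π = πP and π_1 + π_2 + π_3 = 1.
π_1 = 0.38·π_1 + 0.42·π_2 + 0.22·π_3
π_2 = 0.38·π_1 + 0.28·π_2 + 0.36·π_3
Solving with the normalization constraint gives π = (0.3428, 0.3397, 0.3175).
So the stationary probability of Junior is 0.3397.

0.3397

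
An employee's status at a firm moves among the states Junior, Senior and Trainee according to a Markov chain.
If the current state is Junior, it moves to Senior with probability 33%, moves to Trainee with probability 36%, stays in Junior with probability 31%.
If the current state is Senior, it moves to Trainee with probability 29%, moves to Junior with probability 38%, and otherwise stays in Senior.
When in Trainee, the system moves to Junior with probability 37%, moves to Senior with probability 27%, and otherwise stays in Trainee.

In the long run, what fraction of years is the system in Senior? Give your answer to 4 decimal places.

0.3097

Let the stationary distribution be π with π = πP and π_1 + π_2 + π_3 = 1.
π_1 = 0.31·π_1 + 0.38·π_2 + 0.37·π_3
π_2 = 0.33·π_1 + 0.33·π_2 + 0.27·π_3
Solving with the normalization constraint gives π = (0.3520, 0.3097, 0.3383).
So the stationary probability of Senior is 0.3097.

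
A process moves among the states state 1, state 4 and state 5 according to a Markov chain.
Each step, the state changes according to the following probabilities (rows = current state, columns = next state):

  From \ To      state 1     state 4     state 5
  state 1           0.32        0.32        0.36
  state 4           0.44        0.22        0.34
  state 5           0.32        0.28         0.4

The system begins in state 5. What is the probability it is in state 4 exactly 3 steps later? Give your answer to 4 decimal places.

Propagate the distribution vector 3 steps from state 5.
After 0 steps: (0.0000, 0.0000, 1.0000)
After 1 step: (0.3200, 0.2800, 0.4000)
After 2 steps: (0.3536, 0.2760, 0.3704)
After 3 steps: (0.3531, 0.2776, 0.3693)
P(in state 4 after 3 steps) = 0.2776

0.2776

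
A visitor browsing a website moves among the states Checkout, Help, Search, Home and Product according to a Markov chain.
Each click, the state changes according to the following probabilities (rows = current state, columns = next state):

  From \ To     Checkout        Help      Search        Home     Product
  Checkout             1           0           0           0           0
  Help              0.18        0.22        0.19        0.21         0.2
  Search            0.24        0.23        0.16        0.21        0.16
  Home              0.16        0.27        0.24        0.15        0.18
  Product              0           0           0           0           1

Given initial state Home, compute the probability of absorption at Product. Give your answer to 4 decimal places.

Let h(s) be the probability of absorption at Product starting from transient state s. Then h(Product) = 1 and h(Checkout) = 0. By first-step analysis:
h(Help) = 0.18·0 + 0.22·h(Help) + 0.19·h(Search) + 0.21·h(Home) + 0.2·1
h(Search) = 0.24·0 + 0.23·h(Help) + 0.16·h(Search) + 0.21·h(Home) + 0.16·1
h(Home) = 0.16·0 + 0.27·h(Help) + 0.24·h(Search) + 0.15·h(Home) + 0.18·1
Solving: h(Help) = 0.5008, h(Search) = 0.4522, h(Home) = 0.4985.
Starting from Home, the probability is 0.4985.

0.4985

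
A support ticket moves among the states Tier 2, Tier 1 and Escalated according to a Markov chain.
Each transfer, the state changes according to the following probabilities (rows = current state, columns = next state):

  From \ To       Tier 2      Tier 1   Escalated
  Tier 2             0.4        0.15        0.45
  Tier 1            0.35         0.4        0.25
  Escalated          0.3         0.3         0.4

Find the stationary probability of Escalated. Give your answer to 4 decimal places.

0.3761

Let the stationary distribution be π with π = πP and π_1 + π_2 + π_3 = 1.
π_1 = 0.4·π_1 + 0.35·π_2 + 0.3·π_3
π_2 = 0.15·π_1 + 0.4·π_2 + 0.3·π_3
Solving with the normalization constraint gives π = (0.3486, 0.2752, 0.3761).
So the stationary probability of Escalated is 0.3761.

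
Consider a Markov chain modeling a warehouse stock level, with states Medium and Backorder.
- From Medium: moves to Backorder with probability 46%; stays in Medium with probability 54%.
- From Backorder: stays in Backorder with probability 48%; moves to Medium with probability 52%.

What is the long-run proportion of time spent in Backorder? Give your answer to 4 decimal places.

Let the stationary distribution be π with π = πP and π_1 + π_2 = 1.
π_1 = 0.54·π_1 + 0.52·π_2
Solving with the normalization constraint gives π = (0.5306, 0.4694).
So the stationary probability of Backorder is 0.4694.

0.4694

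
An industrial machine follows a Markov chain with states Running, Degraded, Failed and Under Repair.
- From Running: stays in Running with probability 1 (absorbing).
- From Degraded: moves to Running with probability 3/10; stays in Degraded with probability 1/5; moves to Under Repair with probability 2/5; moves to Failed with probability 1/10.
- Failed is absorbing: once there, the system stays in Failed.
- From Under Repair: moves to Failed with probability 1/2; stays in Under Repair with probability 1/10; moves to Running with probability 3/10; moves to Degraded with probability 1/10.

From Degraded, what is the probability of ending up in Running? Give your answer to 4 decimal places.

0.5735

Let h(s) be the probability of absorption at Running starting from transient state s. Then h(Running) = 1 and h(Failed) = 0. By first-step analysis:
h(Degraded) = 0.3·1 + 0.2·h(Degraded) + 0.1·0 + 0.4·h(Under Repair)
h(Under Repair) = 0.3·1 + 0.1·h(Degraded) + 0.5·0 + 0.1·h(Under Repair)
Solving: h(Degraded) = 0.5735, h(Under Repair) = 0.3971.
Starting from Degraded, the probability is 0.5735.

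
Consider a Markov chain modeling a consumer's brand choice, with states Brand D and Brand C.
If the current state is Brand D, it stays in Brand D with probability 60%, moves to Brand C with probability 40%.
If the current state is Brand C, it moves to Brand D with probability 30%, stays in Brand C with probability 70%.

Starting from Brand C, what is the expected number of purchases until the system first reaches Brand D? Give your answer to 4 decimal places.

Let t(s) be the expected number of purchases to first reach Brand D from state s, with t(Brand D) = 0. Conditioning on the first purchase:
t(Brand C) = 1 + 0.7·t(Brand C)
Solving: t(Brand C) = 3.3333.
Expected purchases from Brand C to Brand D: 3.3333.

3.3333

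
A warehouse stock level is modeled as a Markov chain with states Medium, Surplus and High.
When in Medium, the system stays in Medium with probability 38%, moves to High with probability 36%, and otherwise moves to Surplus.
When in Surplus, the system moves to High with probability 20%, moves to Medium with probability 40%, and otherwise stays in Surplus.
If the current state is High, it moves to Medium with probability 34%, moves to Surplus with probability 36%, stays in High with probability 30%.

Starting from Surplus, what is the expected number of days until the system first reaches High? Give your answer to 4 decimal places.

Let t(s) be the expected number of days to first reach High from state s, with t(High) = 0. Conditioning on the first day:
t(Medium) = 1 + 0.38·t(Medium) + 0.26·t(Surplus)
t(Surplus) = 1 + 0.4·t(Medium) + 0.4·t(Surplus)
Solving: t(Medium) = 3.2090, t(Surplus) = 3.8060.
Expected days from Surplus to High: 3.8060.

3.8060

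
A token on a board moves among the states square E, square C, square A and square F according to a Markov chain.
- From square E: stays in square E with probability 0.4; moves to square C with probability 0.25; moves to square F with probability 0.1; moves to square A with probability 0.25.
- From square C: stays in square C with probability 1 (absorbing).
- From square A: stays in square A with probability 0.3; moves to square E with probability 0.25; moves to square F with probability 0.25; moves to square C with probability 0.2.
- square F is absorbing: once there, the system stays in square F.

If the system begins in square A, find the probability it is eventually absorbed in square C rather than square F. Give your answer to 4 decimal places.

0.5105

Let h(s) be the probability of absorption at square C starting from transient state s. Then h(square C) = 1 and h(square F) = 0. By first-step analysis:
h(square E) = 0.4·h(square E) + 0.25·1 + 0.25·h(square A) + 0.1·0
h(square A) = 0.25·h(square E) + 0.2·1 + 0.3·h(square A) + 0.25·0
Solving: h(square E) = 0.6294, h(square A) = 0.5105.
Starting from square A, the probability is 0.5105.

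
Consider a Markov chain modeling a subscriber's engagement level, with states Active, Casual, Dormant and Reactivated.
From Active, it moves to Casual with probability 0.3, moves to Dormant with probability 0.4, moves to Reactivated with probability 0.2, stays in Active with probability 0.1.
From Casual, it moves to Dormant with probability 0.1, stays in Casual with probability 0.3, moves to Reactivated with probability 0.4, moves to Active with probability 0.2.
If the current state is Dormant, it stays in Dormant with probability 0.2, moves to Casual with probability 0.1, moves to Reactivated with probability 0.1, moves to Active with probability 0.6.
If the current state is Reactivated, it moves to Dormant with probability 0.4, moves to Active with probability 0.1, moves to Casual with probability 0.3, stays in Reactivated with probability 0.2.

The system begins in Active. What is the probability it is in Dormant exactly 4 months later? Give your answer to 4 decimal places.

0.2662

Propagate the distribution vector 4 months from Active.
After 0 months: (1.0000, 0.0000, 0.0000, 0.0000)
After 1 month: (0.1000, 0.3000, 0.4000, 0.2000)
After 2 months: (0.3300, 0.2200, 0.2300, 0.2200)
After 3 months: (0.2370, 0.2540, 0.2880, 0.2210)
After 4 months: (0.2694, 0.2424, 0.2662, 0.2220)
P(in Dormant after 4 months) = 0.2662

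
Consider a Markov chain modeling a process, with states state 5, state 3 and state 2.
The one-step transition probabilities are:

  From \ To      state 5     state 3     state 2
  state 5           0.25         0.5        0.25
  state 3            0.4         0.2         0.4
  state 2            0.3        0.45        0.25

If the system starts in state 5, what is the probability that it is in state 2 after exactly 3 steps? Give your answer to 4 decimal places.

Propagate the distribution vector 3 steps from state 5.
After 0 steps: (1.0000, 0.0000, 0.0000)
After 1 step: (0.2500, 0.5000, 0.2500)
After 2 steps: (0.3375, 0.3375, 0.3250)
After 3 steps: (0.3169, 0.3825, 0.3006)
P(in state 2 after 3 steps) = 0.3006

0.3006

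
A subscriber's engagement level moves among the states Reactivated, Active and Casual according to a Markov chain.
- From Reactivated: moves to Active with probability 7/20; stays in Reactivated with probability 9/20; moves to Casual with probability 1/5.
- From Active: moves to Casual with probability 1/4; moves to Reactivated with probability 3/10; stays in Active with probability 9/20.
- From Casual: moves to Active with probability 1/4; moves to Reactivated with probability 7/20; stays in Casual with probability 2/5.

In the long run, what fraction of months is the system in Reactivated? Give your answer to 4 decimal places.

Let the stationary distribution be π with π = πP and π_1 + π_2 + π_3 = 1.
π_1 = 0.45·π_1 + 0.3·π_2 + 0.35·π_3
π_2 = 0.35·π_1 + 0.45·π_2 + 0.25·π_3
Solving with the normalization constraint gives π = (0.3690, 0.3586, 0.2724).
So the stationary probability of Reactivated is 0.3690.

0.3690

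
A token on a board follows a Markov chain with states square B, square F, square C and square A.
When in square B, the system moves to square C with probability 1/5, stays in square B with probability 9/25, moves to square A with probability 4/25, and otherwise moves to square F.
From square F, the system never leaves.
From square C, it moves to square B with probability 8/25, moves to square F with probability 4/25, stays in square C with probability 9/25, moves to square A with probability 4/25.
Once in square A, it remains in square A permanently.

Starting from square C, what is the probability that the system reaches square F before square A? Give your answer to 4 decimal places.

0.5556

Let h(s) be the probability of absorption at square F starting from transient state s. Then h(square F) = 1 and h(square A) = 0. By first-step analysis:
h(square B) = 0.36·h(square B) + 0.28·1 + 0.2·h(square C) + 0.16·0
h(square C) = 0.32·h(square B) + 0.16·1 + 0.36·h(square C) + 0.16·0
Solving: h(square B) = 0.6111, h(square C) = 0.5556.
Starting from square C, the probability is 0.5556.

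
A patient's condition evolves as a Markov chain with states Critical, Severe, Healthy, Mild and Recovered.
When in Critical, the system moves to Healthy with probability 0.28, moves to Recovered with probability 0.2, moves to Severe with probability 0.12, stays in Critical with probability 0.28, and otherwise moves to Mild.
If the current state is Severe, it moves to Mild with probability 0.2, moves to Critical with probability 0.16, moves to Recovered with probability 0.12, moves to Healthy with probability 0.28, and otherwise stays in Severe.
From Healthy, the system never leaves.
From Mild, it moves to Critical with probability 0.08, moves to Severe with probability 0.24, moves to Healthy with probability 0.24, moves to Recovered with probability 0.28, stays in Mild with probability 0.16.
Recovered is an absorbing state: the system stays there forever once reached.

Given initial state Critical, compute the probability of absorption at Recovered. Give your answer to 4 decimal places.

0.4198

Let h(s) be the probability of absorption at Recovered starting from transient state s. Then h(Recovered) = 1 and h(Healthy) = 0. By first-step analysis:
h(Critical) = 0.28·h(Critical) + 0.12·h(Severe) + 0.28·0 + 0.12·h(Mild) + 0.2·1
h(Severe) = 0.16·h(Critical) + 0.24·h(Severe) + 0.28·0 + 0.2·h(Mild) + 0.12·1
h(Mild) = 0.08·h(Critical) + 0.24·h(Severe) + 0.24·0 + 0.16·h(Mild) + 0.28·1
Solving: h(Critical) = 0.4198, h(Severe) = 0.3725, h(Mild) = 0.4798.
Starting from Critical, the probability is 0.4198.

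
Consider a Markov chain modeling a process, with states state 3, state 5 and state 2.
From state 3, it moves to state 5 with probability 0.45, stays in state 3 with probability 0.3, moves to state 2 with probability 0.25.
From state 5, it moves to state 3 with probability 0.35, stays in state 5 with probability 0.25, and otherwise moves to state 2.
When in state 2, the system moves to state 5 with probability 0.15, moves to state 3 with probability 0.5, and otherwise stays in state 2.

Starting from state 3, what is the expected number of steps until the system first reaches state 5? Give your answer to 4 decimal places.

Let t(s) be the expected number of steps to first reach state 5 from state s, with t(state 5) = 0. Conditioning on the first step:
t(state 3) = 1 + 0.3·t(state 3) + 0.25·t(state 2)
t(state 2) = 1 + 0.5·t(state 3) + 0.35·t(state 2)
Solving: t(state 3) = 2.7273, t(state 2) = 3.6364.
Expected steps from state 3 to state 5: 2.7273.

2.7273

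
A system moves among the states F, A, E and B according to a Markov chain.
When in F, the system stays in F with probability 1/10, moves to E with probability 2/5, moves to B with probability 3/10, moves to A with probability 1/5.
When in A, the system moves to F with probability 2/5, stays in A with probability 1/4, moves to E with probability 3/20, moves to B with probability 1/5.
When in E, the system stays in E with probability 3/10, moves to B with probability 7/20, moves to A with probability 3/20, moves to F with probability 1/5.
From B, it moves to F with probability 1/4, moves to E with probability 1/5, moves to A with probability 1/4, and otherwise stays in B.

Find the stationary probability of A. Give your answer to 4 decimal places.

Let the stationary distribution be π with π = πP and π_1 + π_2 + π_3 + π_4 = 1.
π_1 = 0.1·π_1 + 0.4·π_2 + 0.2·π_3 + 0.25·π_4
π_2 = 0.2·π_1 + 0.25·π_2 + 0.15·π_3 + 0.25·π_4
π_3 = 0.4·π_1 + 0.15·π_2 + 0.3·π_3 + 0.2·π_4
Solving with the normalization constraint gives π = (0.2336, 0.2121, 0.2624, 0.2919).
So the stationary probability of A is 0.2121.

0.2121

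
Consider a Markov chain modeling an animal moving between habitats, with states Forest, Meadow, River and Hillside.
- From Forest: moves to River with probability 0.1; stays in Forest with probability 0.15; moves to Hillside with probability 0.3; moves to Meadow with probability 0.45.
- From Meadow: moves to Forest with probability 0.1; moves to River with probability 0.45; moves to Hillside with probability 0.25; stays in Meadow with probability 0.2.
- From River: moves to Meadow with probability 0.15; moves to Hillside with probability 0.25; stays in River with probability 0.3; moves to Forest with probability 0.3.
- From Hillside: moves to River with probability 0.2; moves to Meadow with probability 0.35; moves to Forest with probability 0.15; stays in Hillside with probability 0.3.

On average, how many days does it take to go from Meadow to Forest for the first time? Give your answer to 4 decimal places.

5.5563

Let t(s) be the expected number of days to first reach Forest from state s, with t(Forest) = 0. Conditioning on the first day:
t(Meadow) = 1 + 0.2·t(Meadow) + 0.45·t(River) + 0.25·t(Hillside)
t(River) = 1 + 0.15·t(Meadow) + 0.3·t(River) + 0.25·t(Hillside)
t(Hillside) = 1 + 0.35·t(Meadow) + 0.2·t(River) + 0.3·t(Hillside)
Solving: t(Meadow) = 5.5563, t(River) = 4.5900, t(Hillside) = 5.5181.
Expected days from Meadow to Forest: 5.5563.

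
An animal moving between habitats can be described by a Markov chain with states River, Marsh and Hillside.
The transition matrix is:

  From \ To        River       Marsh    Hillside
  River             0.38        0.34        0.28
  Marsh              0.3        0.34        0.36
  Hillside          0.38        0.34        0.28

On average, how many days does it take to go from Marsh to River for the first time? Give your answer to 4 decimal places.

3.0612

Let t(s) be the expected number of days to first reach River from state s, with t(River) = 0. Conditioning on the first day:
t(Marsh) = 1 + 0.34·t(Marsh) + 0.36·t(Hillside)
t(Hillside) = 1 + 0.34·t(Marsh) + 0.28·t(Hillside)
Solving: t(Marsh) = 3.0612, t(Hillside) = 2.8345.
Expected days from Marsh to River: 3.0612.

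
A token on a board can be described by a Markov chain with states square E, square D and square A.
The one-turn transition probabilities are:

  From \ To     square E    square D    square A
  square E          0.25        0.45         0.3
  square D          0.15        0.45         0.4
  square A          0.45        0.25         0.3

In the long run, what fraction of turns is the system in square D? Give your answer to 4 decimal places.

Let the stationary distribution be π with π = πP and π_1 + π_2 + π_3 = 1.
π_1 = 0.25·π_1 + 0.15·π_2 + 0.45·π_3
π_2 = 0.45·π_1 + 0.45·π_2 + 0.25·π_3
Solving with the normalization constraint gives π = (0.2794, 0.3824, 0.3382).
So the stationary probability of square D is 0.3824.

0.3824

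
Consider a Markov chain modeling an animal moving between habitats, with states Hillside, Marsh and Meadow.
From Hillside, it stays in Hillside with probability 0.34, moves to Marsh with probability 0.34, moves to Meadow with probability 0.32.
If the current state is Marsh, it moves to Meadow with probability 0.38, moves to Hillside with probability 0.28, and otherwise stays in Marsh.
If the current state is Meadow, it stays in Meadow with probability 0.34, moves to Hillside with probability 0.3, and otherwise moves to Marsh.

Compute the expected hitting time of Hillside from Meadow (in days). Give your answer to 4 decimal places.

Let t(s) be the expected number of days to first reach Hillside from state s, with t(Hillside) = 0. Conditioning on the first day:
t(Marsh) = 1 + 0.34·t(Marsh) + 0.38·t(Meadow)
t(Meadow) = 1 + 0.36·t(Marsh) + 0.34·t(Meadow)
Solving: t(Marsh) = 3.4806, t(Meadow) = 3.4137.
Expected days from Meadow to Hillside: 3.4137.

3.4137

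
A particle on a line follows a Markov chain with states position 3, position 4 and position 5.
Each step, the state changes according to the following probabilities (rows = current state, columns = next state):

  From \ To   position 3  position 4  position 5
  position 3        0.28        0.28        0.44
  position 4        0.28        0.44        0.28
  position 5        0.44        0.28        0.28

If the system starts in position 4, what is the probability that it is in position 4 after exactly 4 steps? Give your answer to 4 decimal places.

0.3338

Propagate the distribution vector 4 steps from position 4.
After 0 steps: (0.0000, 1.0000, 0.0000)
After 1 step: (0.2800, 0.4400, 0.2800)
After 2 steps: (0.3248, 0.3504, 0.3248)
After 3 steps: (0.3320, 0.3361, 0.3320)
After 4 steps: (0.3331, 0.3338, 0.3331)
P(in position 4 after 4 steps) = 0.3338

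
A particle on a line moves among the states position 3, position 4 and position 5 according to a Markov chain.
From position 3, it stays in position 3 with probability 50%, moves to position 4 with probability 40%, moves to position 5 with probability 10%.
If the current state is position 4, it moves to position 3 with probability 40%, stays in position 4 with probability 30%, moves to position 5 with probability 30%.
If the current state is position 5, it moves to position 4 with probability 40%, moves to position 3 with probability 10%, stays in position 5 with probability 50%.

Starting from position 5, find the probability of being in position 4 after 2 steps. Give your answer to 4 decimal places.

0.3600

Sum over the intermediate state after 1 step:
P = P(position 5→position 3)·P(position 3→position 4) + P(position 5→position 4)·P(position 4→position 4) + P(position 5→position 5)·P(position 5→position 4)
  = 0.1×0.4 + 0.4×0.3 + 0.5×0.4
  = 0.0400 + 0.1200 + 0.2000 = 0.3600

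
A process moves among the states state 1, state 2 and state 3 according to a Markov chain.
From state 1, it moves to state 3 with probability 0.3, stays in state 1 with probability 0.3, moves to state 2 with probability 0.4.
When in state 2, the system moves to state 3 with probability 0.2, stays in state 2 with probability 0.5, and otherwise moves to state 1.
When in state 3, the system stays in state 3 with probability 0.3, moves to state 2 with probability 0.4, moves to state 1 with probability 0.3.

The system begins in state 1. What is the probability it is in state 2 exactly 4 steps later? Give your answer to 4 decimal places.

Propagate the distribution vector 4 steps from state 1.
After 0 steps: (1.0000, 0.0000, 0.0000)
After 1 step: (0.3000, 0.4000, 0.3000)
After 2 steps: (0.3000, 0.4400, 0.2600)
After 3 steps: (0.3000, 0.4440, 0.2560)
After 4 steps: (0.3000, 0.4444, 0.2556)
P(in state 2 after 4 steps) = 0.4444

0.4444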